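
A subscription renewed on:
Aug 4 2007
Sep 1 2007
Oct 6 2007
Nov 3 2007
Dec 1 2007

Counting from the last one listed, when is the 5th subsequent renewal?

These are Saturdays at 28- or 35-day spacing (28, 35, 28, 28).
The pattern: 1st Saturday of the month.
1st Saturday of January 2008: Jan 5 2008.
1st Saturday of February 2008: Feb 2 2008.
1st Saturday of March 2008: Mar 1 2008.
April 2008 — 1st Saturday is Apr 5 2008.
1st Saturday of May 2008: May 3 2008.

May 3 2008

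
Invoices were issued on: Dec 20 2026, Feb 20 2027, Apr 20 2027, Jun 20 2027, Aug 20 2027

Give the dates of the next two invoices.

Gaps: 62, 59, 61, 61 days — not constant. Every event is on the 20th of the month.
Pattern: the 20th of every 2 months.
October 2027: Oct 20 2027.
December 2027: Dec 20 2027.

Oct 20 2027, Dec 20 2027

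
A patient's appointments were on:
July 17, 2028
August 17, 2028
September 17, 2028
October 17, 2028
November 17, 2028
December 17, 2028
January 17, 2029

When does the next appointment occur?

February 17, 2029

Gaps: 31, 31, 30, 31, 30, 31 days — not constant. Every event is on the 17th of the month.
Pattern: the 17th of each month.
Next: February 2029 → February 17, 2029.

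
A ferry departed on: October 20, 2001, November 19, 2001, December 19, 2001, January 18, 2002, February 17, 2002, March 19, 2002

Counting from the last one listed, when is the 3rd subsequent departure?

The spacing is 30, 30, 30, 30, 30 days — always 30 days.
March 19, 2002 + 30 days = April 18, 2002.
April 18, 2002 + 30 days = May 18, 2002.
May 18, 2002 + 30 days = June 17, 2002.

June 17, 2002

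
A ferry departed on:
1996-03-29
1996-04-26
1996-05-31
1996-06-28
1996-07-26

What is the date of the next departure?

These are Fridays with 28, 35, 28, 28-day gaps.
Each is the final Friday of its month — 1996-03-29 is past the 28th, so '4th Friday' doesn't fit.
August 1996 ends with Friday 1996-08-30.

1996-08-30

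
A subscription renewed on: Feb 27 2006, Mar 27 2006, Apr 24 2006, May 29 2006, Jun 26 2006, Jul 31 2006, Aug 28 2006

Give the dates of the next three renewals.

These are Mondays with 28, 28, 35, 28, 35, 28-day gaps.
Each is the final Monday of its month — May 29 2006 is past the 28th, so '4th Monday' doesn't fit.
Last Monday of September 2006: Sep 25 2006.
Last Monday of October 2006: Oct 30 2006.
November 2006 ends with Monday Nov 27 2006.

Sep 25 2006, Oct 30 2006, Nov 27 2006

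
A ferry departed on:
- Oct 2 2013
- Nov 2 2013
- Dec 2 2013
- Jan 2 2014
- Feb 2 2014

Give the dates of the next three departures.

Each date is the 2nd; the gaps (31, 30, 31, 31) track the month lengths.
The rule is the 2nd of each month.
Next: March 2014 → Mar 2 2014.
April 2014: Apr 2 2014.
May 2014: May 2 2014.

Mar 2 2014, Apr 2 2014, May 2 2014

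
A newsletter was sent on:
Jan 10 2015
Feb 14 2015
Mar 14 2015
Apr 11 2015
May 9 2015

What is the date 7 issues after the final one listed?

Gaps: 35, 28, 28, 28 days — a mix of 28 and 35. Every date is a Saturday.
Each is the 2nd Saturday of its month.
June 2015 — 2nd Saturday is Jun 13 2015.
July 2015 — 2nd Saturday is Jul 11 2015.
August 2015 — 2nd Saturday is Aug 8 2015.
2nd Saturday of September 2015: Sep 12 2015.
October 2015 — 2nd Saturday is Oct 10 2015.
November 2015 — 2nd Saturday is Nov 14 2015.
2nd Saturday of December 2015: Dec 12 2015.

Dec 12 2015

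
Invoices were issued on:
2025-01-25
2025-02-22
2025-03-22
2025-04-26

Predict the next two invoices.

2025-05-24, 2025-06-28

These are Saturdays at 28- or 35-day spacing (28, 28, 35).
The pattern: 4th Saturday of the month.
4th Saturday of May 2025: 2025-05-24.
4th Saturday of June 2025: 2025-06-28.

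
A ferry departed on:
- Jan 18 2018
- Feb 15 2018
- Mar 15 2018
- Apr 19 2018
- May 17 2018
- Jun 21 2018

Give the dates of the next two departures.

Jul 19 2018, Aug 16 2018

Gaps: 28, 28, 35, 28, 35 days — a mix of 28 and 35. Every date is a Thursday.
Each is the 3rd Thursday of its month.
3rd Thursday of July 2018: Jul 19 2018.
3rd Thursday of August 2018: Aug 16 2018.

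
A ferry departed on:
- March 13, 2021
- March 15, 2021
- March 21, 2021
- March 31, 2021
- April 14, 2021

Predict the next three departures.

Intervals are 2, 6, 10, 14 days — an arithmetic progression with common difference 4.
Next gap: 18 days. April 14, 2021 + 18 days = May 2, 2021.
Next gap: 22 days. May 2, 2021 + 22 days = May 24, 2021.
Next gap: 26 days. May 24, 2021 + 26 days = June 19, 2021.

May 2, 2021; May 24, 2021; June 19, 2021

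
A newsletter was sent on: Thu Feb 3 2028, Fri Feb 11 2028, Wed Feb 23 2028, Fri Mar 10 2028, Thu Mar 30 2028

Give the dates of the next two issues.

The spacing grows by 4 each time: 8, 12, 16, 20 days.
Next gap: 24 days. Thu Mar 30 2028 + 24 days = Sun Apr 23 2028.
Next gap: 28 days. Sun Apr 23 2028 + 28 days = Sun May 21 2028.

Sun Apr 23 2028, Sun May 21 2028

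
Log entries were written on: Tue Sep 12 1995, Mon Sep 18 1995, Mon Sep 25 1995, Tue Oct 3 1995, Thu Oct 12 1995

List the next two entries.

Sun Oct 22 1995, Thu Nov 2 1995

Gaps: 6, 7, 8, 9 days — each gap is 1 larger than the previous one.
Next gap: 10 days. Thu Oct 12 1995 + 10 days = Sun Oct 22 1995.
Next gap: 11 days. Sun Oct 22 1995 + 11 days = Thu Nov 2 1995.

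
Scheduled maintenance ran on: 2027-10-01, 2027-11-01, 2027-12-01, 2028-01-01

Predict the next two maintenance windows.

The day-of-month is always 1 (31, 30, 31 days between events).
So this recurs on the 1st of each month.
February 2028: 2028-02-01.
Next: March 2028 → 2028-03-01.

2028-02-01, 2028-03-01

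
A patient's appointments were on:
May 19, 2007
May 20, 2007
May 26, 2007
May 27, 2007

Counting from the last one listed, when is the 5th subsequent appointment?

The gap pattern 1, 6, 1 repeats every 2 events.
These are the Saturdays and Sundays of each week.
Next Saturday: June 2, 2007.
Next Sunday: June 3, 2007.
Next Saturday: June 9, 2007.
Next Sunday: June 10, 2007.
The following Saturday is June 16, 2007.

June 16, 2007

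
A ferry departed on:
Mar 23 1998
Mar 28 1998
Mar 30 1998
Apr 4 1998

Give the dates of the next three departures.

Apr 6 1998, Apr 11 1998, Apr 13 1998

Gaps: 5, 2, 5 days — not constant, but cyclic with period 2.
The events fall on every Monday and Saturday.
Next Monday: Apr 6 1998.
Next Saturday: Apr 11 1998.
The following Monday is Apr 13 1998.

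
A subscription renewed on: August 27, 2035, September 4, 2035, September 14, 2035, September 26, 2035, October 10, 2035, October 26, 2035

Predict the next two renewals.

Intervals are 8, 10, 12, 14, 16 days — an arithmetic progression with common difference 2.
Next gap: 18 days. October 26, 2035 + 18 days = November 13, 2035.
Next gap: 20 days. November 13, 2035 + 20 days = December 3, 2035.

November 13, 2035; December 3, 2035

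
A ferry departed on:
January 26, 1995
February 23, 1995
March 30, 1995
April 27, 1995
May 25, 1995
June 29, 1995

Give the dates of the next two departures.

Every date is a Thursday; gaps 28, 35, 28, 28, 35 days.
Each is the last Thursday of its month (at least one falls on the 29th or later, ruling out '4th Thursday').
July 1995 ends with Thursday July 27, 1995.
August 1995 ends with Thursday August 31, 1995.

July 27, 1995; August 31, 1995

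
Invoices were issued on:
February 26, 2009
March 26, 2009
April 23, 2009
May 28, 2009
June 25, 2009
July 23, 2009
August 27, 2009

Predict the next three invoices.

September 24, 2009; October 22, 2009; November 26, 2009

Gaps: 28, 28, 35, 28, 28, 35 days — a mix of 28 and 35. Every date is a Thursday.
Each is the 4th Thursday of its month.
4th Thursday of September 2009: September 24, 2009.
4th Thursday of October 2009: October 22, 2009.
4th Thursday of November 2009: November 26, 2009.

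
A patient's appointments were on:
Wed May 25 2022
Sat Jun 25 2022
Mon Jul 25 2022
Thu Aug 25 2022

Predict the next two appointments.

Each date is the 25th; the gaps (31, 30, 31) track the month lengths.
The rule is the 25th of each month.
September 2022: Sun Sep 25 2022.
October 2022: Tue Oct 25 2022.

Sun Sep 25 2022, Tue Oct 25 2022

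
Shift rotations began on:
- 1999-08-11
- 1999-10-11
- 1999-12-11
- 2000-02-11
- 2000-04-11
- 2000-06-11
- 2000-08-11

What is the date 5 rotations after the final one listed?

Gaps: 61, 61, 62, 60, 61, 61 days — not constant. Every event is on the 11th of the month.
Pattern: the 11th of every 2 months.
October 2000: 2000-10-11.
Next: December 2000 → 2000-12-11.
February 2001: 2001-02-11.
Next: April 2001 → 2001-04-11.
Next: June 2001 → 2001-06-11.

2001-06-11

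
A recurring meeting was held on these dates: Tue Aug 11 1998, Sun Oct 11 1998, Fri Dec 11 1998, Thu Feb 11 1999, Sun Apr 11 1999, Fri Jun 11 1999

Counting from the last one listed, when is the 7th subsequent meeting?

The day-of-month is always 11 (61, 61, 62, 59, 61 days between events).
So this recurs on the 11th of every 2 months.
August 1999: Wed Aug 11 1999.
Next: October 1999 → Mon Oct 11 1999.
December 1999: Sat Dec 11 1999.
February 2000: Fri Feb 11 2000.
Next: April 2000 → Tue Apr 11 2000.
June 2000: Sun Jun 11 2000.
August 2000: Fri Aug 11 2000.

Fri Aug 11 2000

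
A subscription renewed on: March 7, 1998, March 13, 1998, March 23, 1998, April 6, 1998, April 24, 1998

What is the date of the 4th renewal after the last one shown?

The spacing grows by 4 each time: 6, 10, 14, 18 days.
Next gap: 22 days. April 24, 1998 + 22 days = May 16, 1998.
Next gap: 26 days. May 16, 1998 + 26 days = June 11, 1998.
Next gap: 30 days. June 11, 1998 + 30 days = July 11, 1998.
Next gap: 34 days. July 11, 1998 + 34 days = August 14, 1998.

August 14, 1998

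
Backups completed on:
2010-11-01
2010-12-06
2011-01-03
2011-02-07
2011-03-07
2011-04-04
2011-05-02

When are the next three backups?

2011-06-06, 2011-07-04, 2011-08-01

Gaps: 35, 28, 35, 28, 28, 28 days — a mix of 28 and 35. Every date is a Monday.
Each is the 1st Monday of its month.
1st Monday of June 2011: 2011-06-06.
1st Monday of July 2011: 2011-07-04.
August 2011 — 1st Monday is 2011-08-01.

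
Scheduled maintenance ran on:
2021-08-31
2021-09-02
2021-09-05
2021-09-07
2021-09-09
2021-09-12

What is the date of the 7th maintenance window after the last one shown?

2021-09-28

Every event lands on a Tuesday or Thursday or Sunday (gaps cycle 2, 3, 2, 2, 3).
So the schedule is: every Tuesday, Thursday and Sunday.
The following Tuesday is 2021-09-14.
Next Thursday: 2021-09-16.
Next Sunday: 2021-09-19.
The following Tuesday is 2021-09-21.
The following Thursday is 2021-09-23.
The following Sunday is 2021-09-26.
The following Tuesday is 2021-09-28.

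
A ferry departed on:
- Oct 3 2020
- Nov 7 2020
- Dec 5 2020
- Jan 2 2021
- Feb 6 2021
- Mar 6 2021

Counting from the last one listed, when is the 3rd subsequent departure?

All dates are Saturdays, 35, 28, 28, 35, 28 days apart.
Specifically, the 1st Saturday of each month.
April 2021 — 1st Saturday is Apr 3 2021.
May 2021 — 1st Saturday is May 1 2021.
June 2021 — 1st Saturday is Jun 5 2021.

Jun 5 2021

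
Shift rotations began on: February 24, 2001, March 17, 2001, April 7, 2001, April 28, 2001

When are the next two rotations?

May 19, 2001; June 9, 2001

Every event comes 21 days after the last (21, 21, 21).
April 28, 2001 + 21 days = May 19, 2001.
May 19, 2001 + 21 days = June 9, 2001.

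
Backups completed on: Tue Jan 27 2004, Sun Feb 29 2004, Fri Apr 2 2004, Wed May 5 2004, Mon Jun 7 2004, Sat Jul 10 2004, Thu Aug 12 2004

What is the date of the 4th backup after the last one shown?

Gaps between consecutive events: 33, 33, 33, 33, 33, 33 days — a constant 33-day interval.
Thu Aug 12 2004 + 33 days = Tue Sep 14 2004.
Tue Sep 14 2004 + 33 days = Sun Oct 17 2004.
Sun Oct 17 2004 + 33 days = Fri Nov 19 2004.
Fri Nov 19 2004 + 33 days = Wed Dec 22 2004.

Wed Dec 22 2004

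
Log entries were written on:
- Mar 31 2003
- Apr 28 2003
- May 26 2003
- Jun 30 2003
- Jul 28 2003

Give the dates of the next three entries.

Aug 25 2003, Sep 29 2003, Oct 27 2003

All Mondays; the gaps (28, 28, 35, 28) vary with month length.
This is the last Monday of each month.
Last Monday of August 2003: Aug 25 2003.
Last Monday of September 2003: Sep 29 2003.
Last Monday of October 2003: Oct 27 2003.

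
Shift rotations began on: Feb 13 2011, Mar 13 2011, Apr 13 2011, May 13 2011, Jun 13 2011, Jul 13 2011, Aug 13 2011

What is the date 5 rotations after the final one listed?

Gaps: 28, 31, 30, 31, 30, 31 days — not constant. Every event is on the 13th of the month.
Pattern: the 13th of each month.
September 2011: Sep 13 2011.
Next: October 2011 → Oct 13 2011.
Next: November 2011 → Nov 13 2011.
Next: December 2011 → Dec 13 2011.
Next: January 2012 → Jan 13 2012.

Jan 13 2012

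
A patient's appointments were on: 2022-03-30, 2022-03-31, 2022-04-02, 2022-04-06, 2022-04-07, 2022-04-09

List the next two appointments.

The gap pattern 1, 2, 4, 1, 2 repeats every 3 events.
These are the Wednesdays, Thursdays and Saturdays of each week.
The following Wednesday is 2022-04-13.
Next Thursday: 2022-04-14.

2022-04-13, 2022-04-14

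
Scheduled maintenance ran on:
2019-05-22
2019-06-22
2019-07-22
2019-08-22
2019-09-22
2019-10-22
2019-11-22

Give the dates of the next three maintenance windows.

Each date is the 22nd; the gaps (31, 30, 31, 31, 30, 31) track the month lengths.
The rule is the 22nd of each month.
December 2019: 2019-12-22.
Next: January 2020 → 2020-01-22.
February 2020: 2020-02-22.

2019-12-22, 2020-01-22, 2020-02-22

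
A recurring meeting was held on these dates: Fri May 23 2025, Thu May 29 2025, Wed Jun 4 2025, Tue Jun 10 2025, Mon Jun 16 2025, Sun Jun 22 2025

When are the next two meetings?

Sat Jun 28 2025, Fri Jul 4 2025

The spacing is 6, 6, 6, 6, 6 days — always 6 days.
Sun Jun 22 2025 + 6 days = Sat Jun 28 2025.
Sat Jun 28 2025 + 6 days = Fri Jul 4 2025.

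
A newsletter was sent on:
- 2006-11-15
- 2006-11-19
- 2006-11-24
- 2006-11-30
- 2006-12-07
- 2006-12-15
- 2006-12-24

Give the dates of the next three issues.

2007-01-03, 2007-01-14, 2007-01-26

Intervals are 4, 5, 6, 7, 8, 9 days — an arithmetic progression with common difference 1.
Next gap: 10 days. 2006-12-24 + 10 days = 2007-01-03.
Next gap: 11 days. 2007-01-03 + 11 days = 2007-01-14.
Next gap: 12 days. 2007-01-14 + 12 days = 2007-01-26.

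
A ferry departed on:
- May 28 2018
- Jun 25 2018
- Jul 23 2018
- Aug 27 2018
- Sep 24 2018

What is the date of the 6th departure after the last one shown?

Gaps: 28, 28, 35, 28 days — a mix of 28 and 35. Every date is a Monday.
Each is the 4th Monday of its month.
October 2018 — 4th Monday is Oct 22 2018.
November 2018 — 4th Monday is Nov 26 2018.
4th Monday of December 2018: Dec 24 2018.
January 2019 — 4th Monday is Jan 28 2019.
4th Monday of February 2019: Feb 25 2019.
March 2019 — 4th Monday is Mar 25 2019.

Mar 25 2019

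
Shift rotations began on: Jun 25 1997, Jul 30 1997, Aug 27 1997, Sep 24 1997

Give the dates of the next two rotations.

Oct 29 1997, Nov 26 1997

Every date is a Wednesday; gaps 35, 28, 28 days.
Each is the last Wednesday of its month (at least one falls on the 29th or later, ruling out '4th Wednesday').
October 1997 ends with Wednesday Oct 29 1997.
Last Wednesday of November 1997: Nov 26 1997.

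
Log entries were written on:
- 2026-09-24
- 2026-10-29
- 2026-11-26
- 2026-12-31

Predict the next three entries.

2027-01-28, 2027-02-25, 2027-03-25

These are Thursdays with 35, 28, 35-day gaps.
Each is the final Thursday of its month — 2026-10-29 is past the 28th, so '4th Thursday' doesn't fit.
January 2027 ends with Thursday 2027-01-28.
February 2027 ends with Thursday 2027-02-25.
March 2027 ends with Thursday 2027-03-25.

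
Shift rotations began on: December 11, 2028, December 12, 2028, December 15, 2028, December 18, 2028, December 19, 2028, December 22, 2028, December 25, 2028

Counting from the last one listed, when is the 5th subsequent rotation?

January 5, 2029

The gap pattern 1, 3, 3, 1, 3, 3 repeats every 3 events.
These are the Mondays, Tuesdays and Fridays of each week.
The following Tuesday is December 26, 2028.
The following Friday is December 29, 2028.
Next Monday: January 1, 2029.
The following Tuesday is January 2, 2029.
Next Friday: January 5, 2029.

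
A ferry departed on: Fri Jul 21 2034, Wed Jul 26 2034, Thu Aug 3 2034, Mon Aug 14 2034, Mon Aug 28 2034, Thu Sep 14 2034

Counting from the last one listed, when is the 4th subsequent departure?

The spacing grows by 3 each time: 5, 8, 11, 14, 17 days.
Next gap: 20 days. Thu Sep 14 2034 + 20 days = Wed Oct 4 2034.
Next gap: 23 days. Wed Oct 4 2034 + 23 days = Fri Oct 27 2034.
Next gap: 26 days. Fri Oct 27 2034 + 26 days = Wed Nov 22 2034.
Next gap: 29 days. Wed Nov 22 2034 + 29 days = Thu Dec 21 2034.

Thu Dec 21 2034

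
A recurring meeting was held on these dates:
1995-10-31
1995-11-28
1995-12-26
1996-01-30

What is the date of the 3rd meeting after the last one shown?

Every date is a Tuesday; gaps 28, 28, 35 days.
Each is the last Tuesday of its month (at least one falls on the 29th or later, ruling out '4th Tuesday').
February 1996 ends with Tuesday 1996-02-27.
Last Tuesday of March 1996: 1996-03-26.
April 1996 ends with Tuesday 1996-04-30.

1996-04-30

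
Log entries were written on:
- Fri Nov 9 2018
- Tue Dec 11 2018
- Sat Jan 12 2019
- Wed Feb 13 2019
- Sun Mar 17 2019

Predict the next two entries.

Thu Apr 18 2019, Mon May 20 2019

The spacing is 32, 32, 32, 32 days — always 32 days.
Sun Mar 17 2019 + 32 days = Thu Apr 18 2019.
Thu Apr 18 2019 + 32 days = Mon May 20 2019.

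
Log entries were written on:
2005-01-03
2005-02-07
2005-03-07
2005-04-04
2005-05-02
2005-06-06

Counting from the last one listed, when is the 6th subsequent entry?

2005-12-05

These are Mondays at 28- or 35-day spacing (35, 28, 28, 28, 35).
The pattern: 1st Monday of the month.
1st Monday of July 2005: 2005-07-04.
1st Monday of August 2005: 2005-08-01.
1st Monday of September 2005: 2005-09-05.
1st Monday of October 2005: 2005-10-03.
1st Monday of November 2005: 2005-11-07.
December 2005 — 1st Monday is 2005-12-05.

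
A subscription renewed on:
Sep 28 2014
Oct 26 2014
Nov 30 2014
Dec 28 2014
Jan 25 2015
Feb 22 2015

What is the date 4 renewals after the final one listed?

All Sundays; the gaps (28, 35, 28, 28, 28) vary with month length.
This is the last Sunday of each month.
Last Sunday of March 2015: Mar 29 2015.
April 2015 ends with Sunday Apr 26 2015.
May 2015 ends with Sunday May 31 2015.
Last Sunday of June 2015: Jun 28 2015.

Jun 28 2015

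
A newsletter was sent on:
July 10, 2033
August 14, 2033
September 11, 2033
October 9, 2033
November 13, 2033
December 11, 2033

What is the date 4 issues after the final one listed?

These are Sundays at 28- or 35-day spacing (35, 28, 28, 35, 28).
The pattern: 2nd Sunday of the month.
January 2034 — 2nd Sunday is January 8, 2034.
2nd Sunday of February 2034: February 12, 2034.
2nd Sunday of March 2034: March 12, 2034.
April 2034 — 2nd Sunday is April 9, 2034.

April 9, 2034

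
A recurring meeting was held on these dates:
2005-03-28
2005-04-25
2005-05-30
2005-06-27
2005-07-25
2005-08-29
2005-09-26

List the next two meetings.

All Mondays; the gaps (28, 35, 28, 28, 35, 28) vary with month length.
This is the last Monday of each month.
October 2005 ends with Monday 2005-10-31.
Last Monday of November 2005: 2005-11-28.

2005-10-31, 2005-11-28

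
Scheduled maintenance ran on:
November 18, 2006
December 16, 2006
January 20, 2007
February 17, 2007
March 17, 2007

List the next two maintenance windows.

All dates are Saturdays, 28, 35, 28, 28 days apart.
Specifically, the 3rd Saturday of each month.
3rd Saturday of April 2007: April 21, 2007.
May 2007 — 3rd Saturday is May 19, 2007.

April 21, 2007; May 19, 2007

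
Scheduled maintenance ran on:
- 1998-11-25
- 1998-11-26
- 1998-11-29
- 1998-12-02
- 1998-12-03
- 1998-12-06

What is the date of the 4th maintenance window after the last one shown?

1998-12-16

The gap pattern 1, 3, 3, 1, 3 repeats every 3 events.
These are the Wednesdays, Thursdays and Sundays of each week.
Next Wednesday: 1998-12-09.
Next Thursday: 1998-12-10.
The following Sunday is 1998-12-13.
The following Wednesday is 1998-12-16.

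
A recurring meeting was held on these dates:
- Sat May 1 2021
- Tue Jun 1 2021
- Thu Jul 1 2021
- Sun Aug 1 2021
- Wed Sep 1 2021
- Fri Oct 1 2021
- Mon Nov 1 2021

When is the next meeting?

Wed Dec 1 2021

Gaps: 31, 30, 31, 31, 30, 31 days — not constant. Every event is on the 1st of the month.
Pattern: the 1st of each month.
December 2021: Wed Dec 1 2021.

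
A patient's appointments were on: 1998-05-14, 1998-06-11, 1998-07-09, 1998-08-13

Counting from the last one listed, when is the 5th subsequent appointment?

These are Thursdays at 28- or 35-day spacing (28, 28, 35).
The pattern: 2nd Thursday of the month.
2nd Thursday of September 1998: 1998-09-10.
October 1998 — 2nd Thursday is 1998-10-08.
November 1998 — 2nd Thursday is 1998-11-12.
2nd Thursday of December 1998: 1998-12-10.
January 1999 — 2nd Thursday is 1999-01-14.

1999-01-14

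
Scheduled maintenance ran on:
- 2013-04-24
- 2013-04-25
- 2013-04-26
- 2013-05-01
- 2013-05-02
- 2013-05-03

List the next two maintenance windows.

Gaps: 1, 1, 5, 1, 1 days — not constant, but cyclic with period 3.
The events fall on every Wednesday, Thursday and Friday.
The following Wednesday is 2013-05-08.
The following Thursday is 2013-05-09.

2013-05-08, 2013-05-09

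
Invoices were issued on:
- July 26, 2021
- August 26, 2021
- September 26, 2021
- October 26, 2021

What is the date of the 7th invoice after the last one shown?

Gaps: 31, 31, 30 days — not constant. Every event is on the 26th of the month.
Pattern: the 26th of each month.
Next: November 2021 → November 26, 2021.
Next: December 2021 → December 26, 2021.
Next: January 2022 → January 26, 2022.
Next: February 2022 → February 26, 2022.
Next: March 2022 → March 26, 2022.
Next: April 2022 → April 26, 2022.
May 2022: May 26, 2022.

May 26, 2022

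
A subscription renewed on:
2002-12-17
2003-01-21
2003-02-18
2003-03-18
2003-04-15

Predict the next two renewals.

These are Tuesdays at 28- or 35-day spacing (35, 28, 28, 28).
The pattern: 3rd Tuesday of the month.
3rd Tuesday of May 2003: 2003-05-20.
June 2003 — 3rd Tuesday is 2003-06-17.

2003-05-20, 2003-06-17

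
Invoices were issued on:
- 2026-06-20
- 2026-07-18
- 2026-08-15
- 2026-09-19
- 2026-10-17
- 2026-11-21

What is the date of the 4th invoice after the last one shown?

2027-03-20

All dates are Saturdays, 28, 28, 35, 28, 35 days apart.
Specifically, the 3rd Saturday of each month.
December 2026 — 3rd Saturday is 2026-12-19.
3rd Saturday of January 2027: 2027-01-16.
February 2027 — 3rd Saturday is 2027-02-20.
3rd Saturday of March 2027: 2027-03-20.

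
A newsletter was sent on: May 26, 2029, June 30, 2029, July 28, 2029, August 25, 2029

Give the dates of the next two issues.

These are Saturdays with 35, 28, 28-day gaps.
Each is the final Saturday of its month — June 30, 2029 is past the 28th, so '4th Saturday' doesn't fit.
September 2029 ends with Saturday September 29, 2029.
Last Saturday of October 2029: October 27, 2029.

September 29, 2029; October 27, 2029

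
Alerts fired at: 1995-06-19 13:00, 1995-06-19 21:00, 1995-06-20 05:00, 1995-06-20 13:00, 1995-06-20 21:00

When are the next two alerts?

1995-06-21 05:00, 1995-06-21 13:00

The interval is a steady 8 hours (8, 8, 8, 8).
1995-06-20 21:00 + 8 h = 1995-06-21 05:00.
1995-06-21 05:00 + 8 h = 1995-06-21 13:00.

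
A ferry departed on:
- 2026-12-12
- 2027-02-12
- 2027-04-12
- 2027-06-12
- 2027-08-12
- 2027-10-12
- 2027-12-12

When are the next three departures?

2028-02-12, 2028-04-12, 2028-06-12

The day-of-month is always 12 (62, 59, 61, 61, 61, 61 days between events).
So this recurs on the 12th of every 2 months.
February 2028: 2028-02-12.
April 2028: 2028-04-12.
June 2028: 2028-06-12.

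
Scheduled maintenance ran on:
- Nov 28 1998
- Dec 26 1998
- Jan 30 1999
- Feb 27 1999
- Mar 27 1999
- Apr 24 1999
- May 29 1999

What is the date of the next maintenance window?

Every date is a Saturday; gaps 28, 35, 28, 28, 28, 35 days.
Each is the last Saturday of its month (at least one falls on the 29th or later, ruling out '4th Saturday').
Last Saturday of June 1999: Jun 26 1999.

Jun 26 1999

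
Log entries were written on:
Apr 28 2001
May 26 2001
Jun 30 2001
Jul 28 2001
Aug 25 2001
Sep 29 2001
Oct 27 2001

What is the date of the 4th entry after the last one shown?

Feb 23 2002

Every date is a Saturday; gaps 28, 35, 28, 28, 35, 28 days.
Each is the last Saturday of its month (at least one falls on the 29th or later, ruling out '4th Saturday').
Last Saturday of November 2001: Nov 24 2001.
Last Saturday of December 2001: Dec 29 2001.
Last Saturday of January 2002: Jan 26 2002.
February 2002 ends with Saturday Feb 23 2002.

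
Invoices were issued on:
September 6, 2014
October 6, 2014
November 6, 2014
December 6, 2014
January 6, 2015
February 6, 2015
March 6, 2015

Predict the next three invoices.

April 6, 2015; May 6, 2015; June 6, 2015

Gaps: 30, 31, 30, 31, 31, 28 days — not constant. Every event is on the 6th of the month.
Pattern: the 6th of each month.
April 2015: April 6, 2015.
May 2015: May 6, 2015.
June 2015: June 6, 2015.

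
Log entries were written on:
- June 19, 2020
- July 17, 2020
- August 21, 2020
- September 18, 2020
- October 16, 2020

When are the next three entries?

These are Fridays at 28- or 35-day spacing (28, 35, 28, 28).
The pattern: 3rd Friday of the month.
November 2020 — 3rd Friday is November 20, 2020.
3rd Friday of December 2020: December 18, 2020.
January 2021 — 3rd Friday is January 15, 2021.

November 20, 2020; December 18, 2020; January 15, 2021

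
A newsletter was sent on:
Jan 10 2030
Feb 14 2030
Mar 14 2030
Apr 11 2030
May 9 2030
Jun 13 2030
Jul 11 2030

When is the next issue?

Aug 8 2030

These are Thursdays at 28- or 35-day spacing (35, 28, 28, 28, 35, 28).
The pattern: 2nd Thursday of the month.
2nd Thursday of August 2030: Aug 8 2030.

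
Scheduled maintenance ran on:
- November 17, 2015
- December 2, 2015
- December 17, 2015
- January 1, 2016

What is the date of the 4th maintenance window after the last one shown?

March 1, 2016

Gaps between consecutive events: 15, 15, 15 days — a constant 15-day interval.
January 1, 2016 + 15 days = January 16, 2016.
January 16, 2016 + 15 days = January 31, 2016.
January 31, 2016 + 15 days = February 15, 2016.
February 15, 2016 + 15 days = March 1, 2016.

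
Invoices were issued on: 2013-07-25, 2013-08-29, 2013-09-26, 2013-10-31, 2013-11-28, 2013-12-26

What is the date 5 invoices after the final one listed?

2014-05-29

Every date is a Thursday; gaps 35, 28, 35, 28, 28 days.
Each is the last Thursday of its month (at least one falls on the 29th or later, ruling out '4th Thursday').
Last Thursday of January 2014: 2014-01-30.
Last Thursday of February 2014: 2014-02-27.
March 2014 ends with Thursday 2014-03-27.
Last Thursday of April 2014: 2014-04-24.
Last Thursday of May 2014: 2014-05-29.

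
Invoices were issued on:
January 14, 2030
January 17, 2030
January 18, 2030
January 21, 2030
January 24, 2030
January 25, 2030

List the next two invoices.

Every event lands on a Monday or Thursday or Friday (gaps cycle 3, 1, 3, 3, 1).
So the schedule is: every Monday, Thursday and Friday.
The following Monday is January 28, 2030.
The following Thursday is January 31, 2030.

January 28, 2030; January 31, 2030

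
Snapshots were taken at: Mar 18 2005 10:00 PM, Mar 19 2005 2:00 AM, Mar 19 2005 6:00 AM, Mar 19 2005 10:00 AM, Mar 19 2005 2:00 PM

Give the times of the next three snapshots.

The interval is a steady 4 hours (4, 4, 4, 4).
Mar 19 2005 2:00 PM + 4 h = Mar 19 2005 6:00 PM.
Mar 19 2005 6:00 PM + 4 h = Mar 19 2005 10:00 PM.
Mar 19 2005 10:00 PM + 4 h = Mar 20 2005 2:00 AM.

Mar 19 2005 6:00 PM, Mar 19 2005 10:00 PM, Mar 20 2005 2:00 AM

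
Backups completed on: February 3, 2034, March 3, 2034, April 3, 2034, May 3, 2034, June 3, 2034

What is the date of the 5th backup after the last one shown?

November 3, 2034

The day-of-month is always 3 (28, 31, 30, 31 days between events).
So this recurs on the 3rd of each month.
Next: July 2034 → July 3, 2034.
August 2034: August 3, 2034.
September 2034: September 3, 2034.
October 2034: October 3, 2034.
November 2034: November 3, 2034.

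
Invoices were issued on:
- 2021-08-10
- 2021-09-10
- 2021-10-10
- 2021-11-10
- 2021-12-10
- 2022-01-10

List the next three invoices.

2022-02-10, 2022-03-10, 2022-04-10

Gaps: 31, 30, 31, 30, 31 days — not constant. Every event is on the 10th of the month.
Pattern: the 10th of each month.
February 2022: 2022-02-10.
Next: March 2022 → 2022-03-10.
Next: April 2022 → 2022-04-10.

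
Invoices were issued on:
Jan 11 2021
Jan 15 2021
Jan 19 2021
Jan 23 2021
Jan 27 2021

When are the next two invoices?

Gaps between consecutive events: 4, 4, 4, 4 days — a constant 4-day interval.
Jan 27 2021 + 4 days = Jan 31 2021.
Jan 31 2021 + 4 days = Feb 4 2021.

Jan 31 2021, Feb 4 2021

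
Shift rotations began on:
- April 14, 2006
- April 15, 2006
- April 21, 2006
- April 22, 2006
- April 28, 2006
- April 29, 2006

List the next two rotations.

Gaps: 1, 6, 1, 6, 1 days — not constant, but cyclic with period 2.
The events fall on every Friday and Saturday.
Next Friday: May 5, 2006.
The following Saturday is May 6, 2006.

May 5, 2006; May 6, 2006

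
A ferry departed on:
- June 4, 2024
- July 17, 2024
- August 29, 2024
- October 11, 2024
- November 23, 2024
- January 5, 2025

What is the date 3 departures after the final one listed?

Gaps between consecutive events: 43, 43, 43, 43, 43 days — a constant 43-day interval.
January 5, 2025 + 43 days = February 17, 2025.
February 17, 2025 + 43 days = April 1, 2025.
April 1, 2025 + 43 days = May 14, 2025.

May 14, 2025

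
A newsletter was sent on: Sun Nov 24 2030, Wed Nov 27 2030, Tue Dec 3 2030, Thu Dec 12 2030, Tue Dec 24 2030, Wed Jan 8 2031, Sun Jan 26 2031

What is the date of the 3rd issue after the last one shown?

Tue Apr 8 2031

The spacing grows by 3 each time: 3, 6, 9, 12, 15, 18 days.
Next gap: 21 days. Sun Jan 26 2031 + 21 days = Sun Feb 16 2031.
Next gap: 24 days. Sun Feb 16 2031 + 24 days = Wed Mar 12 2031.
Next gap: 27 days. Wed Mar 12 2031 + 27 days = Tue Apr 8 2031.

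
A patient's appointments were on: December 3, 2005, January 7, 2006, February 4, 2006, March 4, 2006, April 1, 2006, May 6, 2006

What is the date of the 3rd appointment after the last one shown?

These are Saturdays at 28- or 35-day spacing (35, 28, 28, 28, 35).
The pattern: 1st Saturday of the month.
1st Saturday of June 2006: June 3, 2006.
July 2006 — 1st Saturday is July 1, 2006.
1st Saturday of August 2006: August 5, 2006.

August 5, 2006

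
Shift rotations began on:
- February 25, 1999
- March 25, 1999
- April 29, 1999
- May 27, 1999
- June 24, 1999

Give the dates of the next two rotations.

July 29, 1999; August 26, 1999

All Thursdays; the gaps (28, 35, 28, 28) vary with month length.
This is the last Thursday of each month.
Last Thursday of July 1999: July 29, 1999.
August 1999 ends with Thursday August 26, 1999.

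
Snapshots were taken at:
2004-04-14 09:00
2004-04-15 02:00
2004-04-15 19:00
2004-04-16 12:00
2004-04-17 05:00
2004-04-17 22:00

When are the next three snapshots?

2004-04-18 15:00, 2004-04-19 08:00, 2004-04-20 01:00

The interval is a steady 17 hours (17, 17, 17, 17, 17).
2004-04-17 22:00 + 17 h = 2004-04-18 15:00.
2004-04-18 15:00 + 17 h = 2004-04-19 08:00.
2004-04-19 08:00 + 17 h = 2004-04-20 01:00.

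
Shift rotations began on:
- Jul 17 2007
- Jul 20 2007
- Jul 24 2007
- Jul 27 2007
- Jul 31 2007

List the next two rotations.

Aug 3 2007, Aug 7 2007

Every event lands on a Tuesday or Friday (gaps cycle 3, 4, 3, 4).
So the schedule is: every Tuesday and Friday.
The following Friday is Aug 3 2007.
Next Tuesday: Aug 7 2007.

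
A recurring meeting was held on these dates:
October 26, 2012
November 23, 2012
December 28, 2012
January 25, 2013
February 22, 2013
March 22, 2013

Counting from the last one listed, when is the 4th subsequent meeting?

July 26, 2013

These are Fridays at 28- or 35-day spacing (28, 35, 28, 28, 28).
The pattern: 4th Friday of the month.
April 2013 — 4th Friday is April 26, 2013.
4th Friday of May 2013: May 24, 2013.
June 2013 — 4th Friday is June 28, 2013.
July 2013 — 4th Friday is July 26, 2013.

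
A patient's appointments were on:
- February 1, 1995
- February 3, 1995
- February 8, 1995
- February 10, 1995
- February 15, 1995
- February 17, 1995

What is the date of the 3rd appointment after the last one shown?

Every event lands on a Wednesday or Friday (gaps cycle 2, 5, 2, 5, 2).
So the schedule is: every Wednesday and Friday.
The following Wednesday is February 22, 1995.
The following Friday is February 24, 1995.
The following Wednesday is March 1, 1995.

March 1, 1995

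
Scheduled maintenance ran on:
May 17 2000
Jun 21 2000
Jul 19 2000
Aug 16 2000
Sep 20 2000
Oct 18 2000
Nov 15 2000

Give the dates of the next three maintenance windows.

Dec 20 2000, Jan 17 2001, Feb 21 2001

These are Wednesdays at 28- or 35-day spacing (35, 28, 28, 35, 28, 28).
The pattern: 3rd Wednesday of the month.
3rd Wednesday of December 2000: Dec 20 2000.
January 2001 — 3rd Wednesday is Jan 17 2001.
February 2001 — 3rd Wednesday is Feb 21 2001.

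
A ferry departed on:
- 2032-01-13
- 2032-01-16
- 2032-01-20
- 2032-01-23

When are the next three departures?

Gaps: 3, 4, 3 days — not constant, but cyclic with period 2.
The events fall on every Tuesday and Friday.
Next Tuesday: 2032-01-27.
The following Friday is 2032-01-30.
Next Tuesday: 2032-02-03.

2032-01-27, 2032-01-30, 2032-02-03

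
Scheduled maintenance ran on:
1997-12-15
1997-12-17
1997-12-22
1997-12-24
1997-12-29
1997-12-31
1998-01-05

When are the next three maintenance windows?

Gaps: 2, 5, 2, 5, 2, 5 days — not constant, but cyclic with period 2.
The events fall on every Monday and Wednesday.
Next Wednesday: 1998-01-07.
The following Monday is 1998-01-12.
Next Wednesday: 1998-01-14.

1998-01-07, 1998-01-12, 1998-01-14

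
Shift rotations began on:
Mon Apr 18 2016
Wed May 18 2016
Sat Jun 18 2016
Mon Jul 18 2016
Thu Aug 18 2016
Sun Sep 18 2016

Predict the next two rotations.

Each date is the 18th; the gaps (30, 31, 30, 31, 31) track the month lengths.
The rule is the 18th of each month.
October 2016: Tue Oct 18 2016.
November 2016: Fri Nov 18 2016.

Tue Oct 18 2016, Fri Nov 18 2016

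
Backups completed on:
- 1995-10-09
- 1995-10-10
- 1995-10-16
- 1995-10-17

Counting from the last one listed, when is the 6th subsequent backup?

Gaps: 1, 6, 1 days — not constant, but cyclic with period 2.
The events fall on every Monday and Tuesday.
Next Monday: 1995-10-23.
The following Tuesday is 1995-10-24.
The following Monday is 1995-10-30.
Next Tuesday: 1995-10-31.
The following Monday is 1995-11-06.
Next Tuesday: 1995-11-07.

1995-11-07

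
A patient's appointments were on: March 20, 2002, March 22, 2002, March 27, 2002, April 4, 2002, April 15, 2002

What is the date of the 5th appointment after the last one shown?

The spacing grows by 3 each time: 2, 5, 8, 11 days.
Next gap: 14 days. April 15, 2002 + 14 days = April 29, 2002.
Next gap: 17 days. April 29, 2002 + 17 days = May 16, 2002.
Next gap: 20 days. May 16, 2002 + 20 days = June 5, 2002.
Next gap: 23 days. June 5, 2002 + 23 days = June 28, 2002.
Next gap: 26 days. June 28, 2002 + 26 days = July 24, 2002.

July 24, 2002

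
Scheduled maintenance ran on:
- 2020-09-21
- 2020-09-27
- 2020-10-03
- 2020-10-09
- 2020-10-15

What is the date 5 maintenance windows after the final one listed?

The spacing is 6, 6, 6, 6 days — always 6 days.
2020-10-15 + 6 days = 2020-10-21.
2020-10-21 + 6 days = 2020-10-27.
2020-10-27 + 6 days = 2020-11-02.
2020-11-02 + 6 days = 2020-11-08.
2020-11-08 + 6 days = 2020-11-14.

2020-11-14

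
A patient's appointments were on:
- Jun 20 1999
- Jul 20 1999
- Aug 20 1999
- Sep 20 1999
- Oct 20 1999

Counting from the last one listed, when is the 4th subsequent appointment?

Feb 20 2000

Gaps: 30, 31, 31, 30 days — not constant. Every event is on the 20th of the month.
Pattern: the 20th of each month.
Next: November 1999 → Nov 20 1999.
Next: December 1999 → Dec 20 1999.
January 2000: Jan 20 2000.
February 2000: Feb 20 2000.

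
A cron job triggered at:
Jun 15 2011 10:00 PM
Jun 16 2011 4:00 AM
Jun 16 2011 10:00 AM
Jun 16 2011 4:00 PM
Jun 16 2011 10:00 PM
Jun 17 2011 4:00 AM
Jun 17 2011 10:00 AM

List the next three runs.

Jun 17 2011 4:00 PM, Jun 17 2011 10:00 PM, Jun 18 2011 4:00 AM

Gaps: 6, 6, 6, 6, 6, 6 hours — each event is 6 hours after the previous one.
Jun 17 2011 10:00 AM + 6 h = Jun 17 2011 4:00 PM.
Jun 17 2011 4:00 PM + 6 h = Jun 17 2011 10:00 PM.
Jun 17 2011 10:00 PM + 6 h = Jun 18 2011 4:00 AM.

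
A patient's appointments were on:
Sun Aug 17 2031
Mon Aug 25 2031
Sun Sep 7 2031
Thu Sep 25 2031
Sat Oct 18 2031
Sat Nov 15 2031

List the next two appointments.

Thu Dec 18 2031, Sun Jan 25 2032

The spacing grows by 5 each time: 8, 13, 18, 23, 28 days.
Next gap: 33 days. Sat Nov 15 2031 + 33 days = Thu Dec 18 2031.
Next gap: 38 days. Thu Dec 18 2031 + 38 days = Sun Jan 25 2032.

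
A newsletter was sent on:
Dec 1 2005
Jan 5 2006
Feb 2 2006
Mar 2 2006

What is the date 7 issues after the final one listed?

Gaps: 35, 28, 28 days — a mix of 28 and 35. Every date is a Thursday.
Each is the 1st Thursday of its month.
1st Thursday of April 2006: Apr 6 2006.
1st Thursday of May 2006: May 4 2006.
1st Thursday of June 2006: Jun 1 2006.
1st Thursday of July 2006: Jul 6 2006.
1st Thursday of August 2006: Aug 3 2006.
1st Thursday of September 2006: Sep 7 2006.
1st Thursday of October 2006: Oct 5 2006.

Oct 5 2006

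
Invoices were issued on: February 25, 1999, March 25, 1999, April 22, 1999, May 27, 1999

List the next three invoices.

Gaps: 28, 28, 35 days — a mix of 28 and 35. Every date is a Thursday.
Each is the 4th Thursday of its month.
June 1999 — 4th Thursday is June 24, 1999.
July 1999 — 4th Thursday is July 22, 1999.
4th Thursday of August 1999: August 26, 1999.

June 24, 1999; July 22, 1999; August 26, 1999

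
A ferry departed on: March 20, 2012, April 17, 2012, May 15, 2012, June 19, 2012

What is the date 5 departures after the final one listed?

November 20, 2012

These are Tuesdays at 28- or 35-day spacing (28, 28, 35).
The pattern: 3rd Tuesday of the month.
3rd Tuesday of July 2012: July 17, 2012.
August 2012 — 3rd Tuesday is August 21, 2012.
3rd Tuesday of September 2012: September 18, 2012.
October 2012 — 3rd Tuesday is October 16, 2012.
November 2012 — 3rd Tuesday is November 20, 2012.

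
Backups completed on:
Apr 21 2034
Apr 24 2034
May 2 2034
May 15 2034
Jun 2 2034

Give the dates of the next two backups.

Jun 25 2034, Jul 23 2034

The spacing grows by 5 each time: 3, 8, 13, 18 days.
Next gap: 23 days. Jun 2 2034 + 23 days = Jun 25 2034.
Next gap: 28 days. Jun 25 2034 + 28 days = Jul 23 2034.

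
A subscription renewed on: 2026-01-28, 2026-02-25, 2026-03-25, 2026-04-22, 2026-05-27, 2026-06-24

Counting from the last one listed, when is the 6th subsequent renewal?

All dates are Wednesdays, 28, 28, 28, 35, 28 days apart.
Specifically, the 4th Wednesday of each month.
4th Wednesday of July 2026: 2026-07-22.
4th Wednesday of August 2026: 2026-08-26.
September 2026 — 4th Wednesday is 2026-09-23.
4th Wednesday of October 2026: 2026-10-28.
4th Wednesday of November 2026: 2026-11-25.
4th Wednesday of December 2026: 2026-12-23.

2026-12-23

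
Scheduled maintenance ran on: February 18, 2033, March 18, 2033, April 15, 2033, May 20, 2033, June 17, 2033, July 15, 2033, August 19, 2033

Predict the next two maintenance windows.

September 16, 2033; October 21, 2033

These are Fridays at 28- or 35-day spacing (28, 28, 35, 28, 28, 35).
The pattern: 3rd Friday of the month.
3rd Friday of September 2033: September 16, 2033.
3rd Friday of October 2033: October 21, 2033.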